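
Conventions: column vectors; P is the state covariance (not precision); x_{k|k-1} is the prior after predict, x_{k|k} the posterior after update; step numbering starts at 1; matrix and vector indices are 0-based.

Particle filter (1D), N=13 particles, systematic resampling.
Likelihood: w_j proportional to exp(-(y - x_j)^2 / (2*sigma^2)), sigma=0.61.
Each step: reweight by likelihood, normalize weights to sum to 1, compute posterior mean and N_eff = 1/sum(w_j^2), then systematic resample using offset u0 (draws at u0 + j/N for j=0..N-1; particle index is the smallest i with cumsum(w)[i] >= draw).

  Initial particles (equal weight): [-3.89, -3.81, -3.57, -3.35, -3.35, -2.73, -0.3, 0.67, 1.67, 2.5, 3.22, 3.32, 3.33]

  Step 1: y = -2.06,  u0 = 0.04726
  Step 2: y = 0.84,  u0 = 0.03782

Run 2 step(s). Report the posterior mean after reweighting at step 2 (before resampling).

post_mean = -2.7303

step 1: w=[0.0131, 0.0192, 0.0549, 0.1257, 0.1257, 0.6432, 0.0183, 0.0001, 0.0000, 0.0000, 0.0000, 0.0000, 0.0000]  mean=-2.9231  Neff=2.2265  idx=[2, 3, 3, 4, 5, 5, 5, 5, 5, 5, 5, 5, 5]
step 2: w=[0.0000, 0.0002, 0.0002, 0.0002, 0.1111, 0.1111, 0.1111, 0.1111, 0.1111, 0.1111, 0.1111, 0.1111, 0.1111]  mean=-2.7303  Neff=9.0096  idx=[4, 5, 5, 6, 7, 7, 8, 9, 9, 10, 11, 11, 12]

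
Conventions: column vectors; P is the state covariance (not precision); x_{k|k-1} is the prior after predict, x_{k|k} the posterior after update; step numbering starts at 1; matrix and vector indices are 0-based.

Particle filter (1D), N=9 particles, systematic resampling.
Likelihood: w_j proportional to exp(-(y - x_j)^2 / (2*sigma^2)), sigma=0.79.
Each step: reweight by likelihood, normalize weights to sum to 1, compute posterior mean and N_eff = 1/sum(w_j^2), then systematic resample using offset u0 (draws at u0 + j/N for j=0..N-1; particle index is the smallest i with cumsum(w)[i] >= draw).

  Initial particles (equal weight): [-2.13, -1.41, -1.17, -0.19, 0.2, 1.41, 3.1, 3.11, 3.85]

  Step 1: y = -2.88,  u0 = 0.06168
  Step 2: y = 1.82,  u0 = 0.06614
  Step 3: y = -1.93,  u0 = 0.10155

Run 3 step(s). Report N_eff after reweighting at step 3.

step 1: w=[0.6973, 0.1938, 0.1051, 0.0033, 0.0005, 0.0000, 0.0000, 0.0000, 0.0000]  mean=-1.8819  Neff=1.8700  idx=[0, 0, 0, 0, 0, 0, 1, 1, 2]
step 2: w=[0.0029, 0.0029, 0.0029, 0.0029, 0.0029, 0.0029, 0.1851, 0.1851, 0.6121]  mean=-1.2758  Neff=2.2559  idx=[6, 6, 7, 8, 8, 8, 8, 8, 8]
step 3: w=[0.1300, 0.1300, 0.1300, 0.1017, 0.1017, 0.1017, 0.1017, 0.1017, 0.1017]  mean=-1.2636  Neff=8.8715  idx=[0, 1, 2, 3, 4, 5, 6, 7, 8]

N_eff = 8.8715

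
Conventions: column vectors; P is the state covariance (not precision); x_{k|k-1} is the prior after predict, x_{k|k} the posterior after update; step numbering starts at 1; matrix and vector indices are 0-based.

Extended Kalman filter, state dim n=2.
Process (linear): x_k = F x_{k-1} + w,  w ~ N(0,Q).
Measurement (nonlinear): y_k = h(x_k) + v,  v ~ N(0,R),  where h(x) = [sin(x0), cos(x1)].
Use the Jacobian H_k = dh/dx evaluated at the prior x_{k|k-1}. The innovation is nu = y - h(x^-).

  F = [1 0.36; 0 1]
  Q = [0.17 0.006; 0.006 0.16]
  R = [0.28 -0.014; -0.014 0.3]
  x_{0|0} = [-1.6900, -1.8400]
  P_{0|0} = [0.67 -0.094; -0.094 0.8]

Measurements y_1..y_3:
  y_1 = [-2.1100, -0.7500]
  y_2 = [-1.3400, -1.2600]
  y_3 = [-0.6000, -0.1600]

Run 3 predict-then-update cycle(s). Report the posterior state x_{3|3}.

step 1: x^-=[-2.3524, -1.8400]  P^-=[0.8760 0.2000; 0.2000 0.9600]  H_jac=[-0.7044 0.0000; 0.0000 0.9640]  S=[0.7147 -0.1498; -0.1498 1.1921]  K=[-0.8520 0.0547; -0.0353 0.7719]  nu=[-1.4002, -0.4840]  x^+=[-1.1859, -2.1641]  P^+=[0.3397 0.0294; 0.0294 0.2407]
step 2: x^-=[-1.9650, -2.1641]  P^-=[0.5621 0.1220; 0.1220 0.4007]  H_jac=[-0.3841 0.0000; 0.0000 0.8291]  S=[0.3629 -0.0529; -0.0529 0.5754]  K=[-0.5770 0.1228; -0.0457 0.5731]  nu=[-0.4167, -0.7009]  x^+=[-1.8107, -2.5468]  P^+=[0.4251 0.0542; 0.0542 0.2082]
step 3: x^-=[-2.7275, -2.5468]  P^-=[0.6611 0.1351; 0.1351 0.3682]  H_jac=[-0.9155 0.0000; 0.0000 0.5603]  S=[0.8341 -0.0833; -0.0833 0.4156]  K=[-0.7219 0.0375; -0.1008 0.4762]  nu=[-0.1977, 0.6683]  x^+=[-2.5598, -2.2087]  P^+=[0.2214 0.0381; 0.0381 0.2575]

x_post = [-2.5598, -2.2087]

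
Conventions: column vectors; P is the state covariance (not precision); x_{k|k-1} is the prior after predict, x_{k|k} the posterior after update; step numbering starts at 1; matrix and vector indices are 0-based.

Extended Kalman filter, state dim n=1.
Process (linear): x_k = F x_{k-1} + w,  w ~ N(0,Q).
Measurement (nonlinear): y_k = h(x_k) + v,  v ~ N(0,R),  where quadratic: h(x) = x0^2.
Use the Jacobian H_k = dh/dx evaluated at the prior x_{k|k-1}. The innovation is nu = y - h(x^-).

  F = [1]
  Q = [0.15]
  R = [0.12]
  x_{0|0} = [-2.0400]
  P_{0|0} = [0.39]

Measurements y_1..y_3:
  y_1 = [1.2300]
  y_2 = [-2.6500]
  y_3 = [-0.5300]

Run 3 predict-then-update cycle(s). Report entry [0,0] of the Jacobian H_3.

H_jac[0,0] = 0.3369

step 1: x^-=[-2.0400]  P^-=[0.5400]  H_jac=[-4.0800]  S=[9.1091]  K=[-0.2419]  nu=[-2.9316]  x^+=[-1.3309]  P^+=[0.0071]
step 2: x^-=[-1.3309]  P^-=[0.1571]  H_jac=[-2.6619]  S=[1.2332]  K=[-0.3391]  nu=[-4.4214]  x^+=[0.1684]  P^+=[0.0153]
step 3: x^-=[0.1684]  P^-=[0.1653]  H_jac=[0.3369]  S=[0.1388]  K=[0.4013]  nu=[-0.5584]  x^+=[-0.0556]  P^+=[0.1429]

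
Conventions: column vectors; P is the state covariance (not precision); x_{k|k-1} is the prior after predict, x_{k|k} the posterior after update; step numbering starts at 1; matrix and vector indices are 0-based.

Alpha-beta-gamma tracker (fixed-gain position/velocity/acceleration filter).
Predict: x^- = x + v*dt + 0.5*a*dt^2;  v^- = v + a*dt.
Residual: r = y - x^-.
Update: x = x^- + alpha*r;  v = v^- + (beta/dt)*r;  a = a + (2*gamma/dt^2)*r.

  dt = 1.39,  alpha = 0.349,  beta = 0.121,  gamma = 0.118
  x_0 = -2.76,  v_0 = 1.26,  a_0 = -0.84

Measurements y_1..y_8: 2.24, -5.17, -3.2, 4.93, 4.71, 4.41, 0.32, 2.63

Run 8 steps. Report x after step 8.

step 1: x_pred=-1.8201  r=4.0601  x^+=-0.4031  v^+=0.4458  a^+=-0.3441
step 2: x_pred=-0.1158  r=-5.0542  x^+=-1.8797  v^+=-0.4724  a^+=-0.9614
step 3: x_pred=-3.4651  r=0.2651  x^+=-3.3726  v^+=-1.7857  a^+=-0.9290
step 4: x_pred=-6.7522  r=11.6822  x^+=-2.6751  v^+=-2.0601  a^+=0.4979
step 5: x_pred=-5.0577  r=9.7677  x^+=-1.6488  v^+=-0.5178  a^+=1.6910
step 6: x_pred=-0.7349  r=5.1449  x^+=1.0607  v^+=2.2806  a^+=2.3194
step 7: x_pred=6.4714  r=-6.1514  x^+=4.3246  v^+=4.9691  a^+=1.5681
step 8: x_pred=12.7465  r=-10.1165  x^+=9.2158  v^+=6.2681  a^+=0.3324

x_post = 9.2158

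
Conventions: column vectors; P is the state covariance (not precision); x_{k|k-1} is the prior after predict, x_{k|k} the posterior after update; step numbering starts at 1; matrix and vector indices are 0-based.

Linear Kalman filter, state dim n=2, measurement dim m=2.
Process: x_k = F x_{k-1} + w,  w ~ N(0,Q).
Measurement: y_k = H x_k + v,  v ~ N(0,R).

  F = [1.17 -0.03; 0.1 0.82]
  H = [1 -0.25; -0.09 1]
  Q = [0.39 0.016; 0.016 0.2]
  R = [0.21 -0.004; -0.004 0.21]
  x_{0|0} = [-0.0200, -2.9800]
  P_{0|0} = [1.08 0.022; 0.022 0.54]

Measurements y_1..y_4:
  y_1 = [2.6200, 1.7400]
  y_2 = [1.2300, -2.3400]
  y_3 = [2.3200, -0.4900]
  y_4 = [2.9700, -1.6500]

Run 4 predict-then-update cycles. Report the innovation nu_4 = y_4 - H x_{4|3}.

innov = [0.4851, -1.2695]

step 1: x^-=[0.0660, -2.4456]  P^-=[1.8674 0.1501; 0.1501 0.5775]  S=[2.0384 -0.1629; -0.1629 0.7756]  K=[0.9111 0.1683; 0.0620 0.7402]  nu=[1.9426, 4.1915]  x^+=[2.5413, 0.7773]  P^+=[0.2032 0.0500; 0.0500 0.1597]
step 2: x^-=[2.9500, 0.8915]  P^-=[0.6647 0.0836; 0.0836 0.3176]  S=[0.8528 -0.0577; -0.0577 0.5179]  K=[0.7639 0.1311; 0.0458 0.6038]  nu=[-1.4971, -2.9660]  x^+=[1.4176, -0.9679]  P^+=[0.1698 0.0398; 0.0398 0.1302]
step 3: x^-=[1.6877, -0.6519]  P^-=[0.6198 0.0707; 0.0707 0.2958]  S=[0.8129 -0.0614; -0.0614 0.4981]  K=[0.7499 0.1224; 0.0403 0.5860]  nu=[0.4694, 0.3138]  x^+=[2.0781, -0.4491]  P^+=[0.1664 0.0377; 0.0377 0.1263]
step 4: x^-=[2.4448, -0.1605]  P^-=[0.6153 0.0684; 0.0684 0.2928]  S=[0.8094 -0.0626; -0.0626 0.4954]  K=[0.7484 0.1209; 0.0392 0.5835]  nu=[0.4851, -1.2695]  x^+=[2.6544, -0.8821]  P^+=[0.1660 0.0373; 0.0373 0.1257]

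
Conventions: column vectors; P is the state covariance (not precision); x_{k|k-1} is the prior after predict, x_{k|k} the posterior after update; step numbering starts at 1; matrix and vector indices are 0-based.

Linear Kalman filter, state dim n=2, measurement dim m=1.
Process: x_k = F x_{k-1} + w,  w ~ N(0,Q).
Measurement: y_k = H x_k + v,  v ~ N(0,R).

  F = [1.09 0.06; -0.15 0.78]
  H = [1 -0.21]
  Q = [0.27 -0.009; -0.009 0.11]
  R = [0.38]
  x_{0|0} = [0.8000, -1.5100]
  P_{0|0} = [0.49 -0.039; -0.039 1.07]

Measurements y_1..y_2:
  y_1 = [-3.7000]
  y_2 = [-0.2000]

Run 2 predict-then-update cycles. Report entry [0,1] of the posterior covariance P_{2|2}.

P_post[0,1] = 0.0902

step 1: x^-=[0.7814, -1.2978]  P^-=[0.8509 -0.0718; -0.0718 0.7811]  S=[1.2955]  K=[0.6685; -0.1821]  nu=[-4.7539]  x^+=[-2.3964, -0.4322]  P^+=[0.2720 0.0858; 0.0858 0.7382]
step 2: x^-=[-2.6380, 0.0223]  P^-=[0.6071 0.0533; 0.0533 0.5452]  S=[0.9888]  K=[0.6027; -0.0619]  nu=[2.4427]  x^+=[-1.1658, -0.1289]  P^+=[0.2480 0.0902; 0.0902 0.5414]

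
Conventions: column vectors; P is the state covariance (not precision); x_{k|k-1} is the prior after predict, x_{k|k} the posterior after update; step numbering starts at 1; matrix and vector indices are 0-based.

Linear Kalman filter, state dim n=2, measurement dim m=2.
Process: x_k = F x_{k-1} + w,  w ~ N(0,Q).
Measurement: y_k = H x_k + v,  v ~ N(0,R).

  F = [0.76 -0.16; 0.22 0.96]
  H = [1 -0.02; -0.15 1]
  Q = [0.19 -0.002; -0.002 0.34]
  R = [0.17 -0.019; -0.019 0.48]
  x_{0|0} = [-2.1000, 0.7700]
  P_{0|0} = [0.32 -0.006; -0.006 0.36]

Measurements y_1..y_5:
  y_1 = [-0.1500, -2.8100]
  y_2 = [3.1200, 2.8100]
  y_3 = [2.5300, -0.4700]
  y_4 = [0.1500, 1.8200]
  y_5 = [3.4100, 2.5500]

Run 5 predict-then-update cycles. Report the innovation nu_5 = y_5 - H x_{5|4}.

step 1: x^-=[-1.7192, 0.2772]  P^-=[0.3855 -0.0080; -0.0080 0.6847]  S=[0.5561 -0.0985; -0.0985 1.1758]  K=[0.6939 0.0022; 0.0654 0.5888]  nu=[1.5747, -3.3451]  x^+=[-0.6338, -1.5896]  P^+=[0.1180 0.0056; 0.0056 0.2822]
step 2: x^-=[-0.2273, -1.6655]  P^-=[0.2640 -0.0217; -0.0217 0.6082]  S=[0.4352 -0.0926; -0.0926 1.1006]  K=[0.6068 -0.0047; 0.0410 0.5590]  nu=[3.3140, 4.4414]  x^+=[1.7627, 0.9530]  P^+=[0.1033 0.0017; 0.0017 0.2678]
step 3: x^-=[1.1871, 1.3027]  P^-=[0.2561 -0.0247; -0.0247 0.5925]  S=[0.4273 -0.0940; -0.0940 1.0857]  K=[0.5991 -0.0062; 0.0360 0.5523]  nu=[1.3689, -1.5946]  x^+=[2.0172, 0.4713]  P^+=[0.1020 0.0009; 0.0009 0.2645]
step 4: x^-=[1.4576, 0.8963]  P^-=[0.2555 -0.0249; -0.0249 0.5891]  S=[0.4267 -0.0941; -0.0941 1.0824]  K=[0.5984 -0.0064; 0.0354 0.5508]  nu=[-1.2897, 1.1424]  x^+=[0.6785, 1.4798]  P^+=[0.1019 0.0008; 0.0008 0.2639]
step 5: x^-=[0.2789, 1.5699]  P^-=[0.2554 -0.0249; -0.0249 0.5885]  S=[0.4266 -0.0941; -0.0941 1.0817]  K=[0.5984 -0.0064; 0.0354 0.5506]  nu=[3.1625, 1.0219]  x^+=[2.1648, 2.2445]  P^+=[0.1019 0.0008; 0.0008 0.2637]

innov = [3.1625, 1.0219]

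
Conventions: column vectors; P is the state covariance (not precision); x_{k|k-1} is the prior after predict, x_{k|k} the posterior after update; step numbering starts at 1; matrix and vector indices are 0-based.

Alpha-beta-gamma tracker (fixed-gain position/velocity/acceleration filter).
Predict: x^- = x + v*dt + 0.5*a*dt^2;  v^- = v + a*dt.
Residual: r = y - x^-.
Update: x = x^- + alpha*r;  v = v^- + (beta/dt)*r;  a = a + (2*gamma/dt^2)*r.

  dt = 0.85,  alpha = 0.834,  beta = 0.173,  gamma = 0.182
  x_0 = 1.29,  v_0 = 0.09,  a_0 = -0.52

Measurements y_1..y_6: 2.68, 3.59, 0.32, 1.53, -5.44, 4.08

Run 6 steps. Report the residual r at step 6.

step 1: x_pred=1.1786  r=1.5014  x^+=2.4308  v^+=-0.0464  a^+=0.2364
step 2: x_pred=2.4767  r=1.1133  x^+=3.4052  v^+=0.3811  a^+=0.7973
step 3: x_pred=4.0171  r=-3.6971  x^+=0.9337  v^+=0.3063  a^+=-1.0654
step 4: x_pred=0.8092  r=0.7208  x^+=1.4103  v^+=-0.4526  a^+=-0.7022
step 5: x_pred=0.7720  r=-6.2120  x^+=-4.4088  v^+=-2.3138  a^+=-3.8319
step 6: x_pred=-7.7598  r=11.8398  x^+=2.1146  v^+=-3.1611  a^+=2.1331

resid = 11.8398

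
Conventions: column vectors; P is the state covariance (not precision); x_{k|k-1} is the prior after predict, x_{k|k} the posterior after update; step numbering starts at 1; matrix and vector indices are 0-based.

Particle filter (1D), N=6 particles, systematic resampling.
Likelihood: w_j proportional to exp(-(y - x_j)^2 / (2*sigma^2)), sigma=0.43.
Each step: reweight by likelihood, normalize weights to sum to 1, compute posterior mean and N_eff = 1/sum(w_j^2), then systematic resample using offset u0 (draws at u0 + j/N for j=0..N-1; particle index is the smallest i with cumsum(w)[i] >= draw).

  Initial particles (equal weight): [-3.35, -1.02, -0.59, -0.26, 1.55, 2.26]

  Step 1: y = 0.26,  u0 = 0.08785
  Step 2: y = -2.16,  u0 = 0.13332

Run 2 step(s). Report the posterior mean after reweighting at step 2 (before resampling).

step 1: w=[0.0000, 0.0184, 0.2194, 0.7450, 0.0172, 0.0000]  mean=-0.3152  Neff=1.6563  idx=[2, 3, 3, 3, 3, 3]
step 2: w=[0.8156, 0.0369, 0.0369, 0.0369, 0.0369, 0.0369]  mean=-0.5292  Neff=1.4879  idx=[0, 0, 0, 0, 0, 5]

post_mean = -0.5292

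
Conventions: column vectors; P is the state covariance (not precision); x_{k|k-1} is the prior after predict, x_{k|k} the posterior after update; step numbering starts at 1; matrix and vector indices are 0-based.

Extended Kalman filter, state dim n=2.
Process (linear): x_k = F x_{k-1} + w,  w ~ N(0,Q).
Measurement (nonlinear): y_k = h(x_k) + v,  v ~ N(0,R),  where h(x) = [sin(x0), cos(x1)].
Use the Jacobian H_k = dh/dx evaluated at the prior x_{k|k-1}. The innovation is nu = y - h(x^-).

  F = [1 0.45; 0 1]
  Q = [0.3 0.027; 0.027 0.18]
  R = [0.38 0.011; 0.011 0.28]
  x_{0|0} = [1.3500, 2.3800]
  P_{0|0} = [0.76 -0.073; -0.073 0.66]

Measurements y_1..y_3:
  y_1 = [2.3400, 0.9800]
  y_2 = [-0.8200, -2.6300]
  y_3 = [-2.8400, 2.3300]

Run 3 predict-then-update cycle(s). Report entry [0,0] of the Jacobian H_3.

step 1: x^-=[2.4210, 2.3800]  P^-=[1.1280 0.2510; 0.2510 0.8400]  H_jac=[-0.7514 0.0000; 0.0000 -0.6901]  S=[1.0169 0.1412; 0.1412 0.6800]  K=[-0.8218 -0.0841; -0.0691 -0.8381]  nu=[1.6802, 1.7037]  x^+=[0.8969, 0.8360]  P^+=[0.4168 0.0472; 0.0472 0.3412]
step 2: x^-=[1.2731, 0.8360]  P^-=[0.8284 0.2278; 0.2278 0.5212]  H_jac=[0.2934 0.0000; 0.0000 -0.7419]  S=[0.4513 -0.0386; -0.0386 0.5669]  K=[0.5160 -0.2630; 0.0903 -0.6759]  nu=[-1.7760, -3.3005]  x^+=[1.2245, 2.9066]  P^+=[0.6586 0.0916; 0.0916 0.2538]
step 3: x^-=[2.5325, 2.9066]  P^-=[1.0924 0.2328; 0.2328 0.4338]  H_jac=[-0.8201 0.0000; 0.0000 -0.2329]  S=[1.1148 0.0555; 0.0555 0.3035]  K=[-0.8021 -0.0320; -0.1561 -0.3043]  nu=[-3.4122, 3.3025]  x^+=[5.1635, 2.4345]  P^+=[0.3721 0.0764; 0.0764 0.3732]

H_jac[0,0] = -0.8201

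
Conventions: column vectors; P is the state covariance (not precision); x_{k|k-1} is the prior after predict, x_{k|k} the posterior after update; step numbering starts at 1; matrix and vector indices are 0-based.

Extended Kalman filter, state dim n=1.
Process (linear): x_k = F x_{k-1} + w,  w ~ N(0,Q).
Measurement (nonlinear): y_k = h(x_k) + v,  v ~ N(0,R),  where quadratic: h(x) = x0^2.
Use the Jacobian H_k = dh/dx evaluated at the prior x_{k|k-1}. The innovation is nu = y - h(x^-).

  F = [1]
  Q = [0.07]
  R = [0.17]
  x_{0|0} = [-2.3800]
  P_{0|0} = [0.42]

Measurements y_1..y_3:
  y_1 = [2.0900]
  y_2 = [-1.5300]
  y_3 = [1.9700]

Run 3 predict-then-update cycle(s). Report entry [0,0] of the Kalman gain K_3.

K[0,0] = -0.3411

step 1: x^-=[-2.3800]  P^-=[0.4900]  H_jac=[-4.7600]  S=[11.2722]  K=[-0.2069]  nu=[-3.5744]  x^+=[-1.6404]  P^+=[0.0074]
step 2: x^-=[-1.6404]  P^-=[0.0774]  H_jac=[-3.2808]  S=[1.0030]  K=[-0.2531]  nu=[-4.2209]  x^+=[-0.5719]  P^+=[0.0131]
step 3: x^-=[-0.5719]  P^-=[0.0831]  H_jac=[-1.1438]  S=[0.2787]  K=[-0.3411]  nu=[1.6429]  x^+=[-1.1323]  P^+=[0.0507]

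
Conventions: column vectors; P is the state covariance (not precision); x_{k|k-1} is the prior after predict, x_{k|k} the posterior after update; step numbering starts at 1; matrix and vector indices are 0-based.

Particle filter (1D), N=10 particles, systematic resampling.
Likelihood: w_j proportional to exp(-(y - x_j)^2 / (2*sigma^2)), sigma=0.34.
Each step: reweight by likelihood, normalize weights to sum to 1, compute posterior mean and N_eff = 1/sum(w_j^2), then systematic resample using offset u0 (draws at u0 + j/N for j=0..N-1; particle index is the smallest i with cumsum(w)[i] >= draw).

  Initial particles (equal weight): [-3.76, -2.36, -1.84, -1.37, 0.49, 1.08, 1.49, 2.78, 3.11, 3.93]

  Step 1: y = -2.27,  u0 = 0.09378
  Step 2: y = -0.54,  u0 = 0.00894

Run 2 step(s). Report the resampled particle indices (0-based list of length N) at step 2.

resampled_idx = [6, 9, 9, 9, 9, 9, 9, 9, 9, 9]

step 1: w=[0.0000, 0.6681, 0.3110, 0.0208, 0.0000, 0.0000, 0.0000, 0.0000, 0.0000, 0.0000]  mean=-2.1777  Neff=1.8397  idx=[1, 1, 1, 1, 1, 1, 2, 2, 2, 3]
step 2: w=[0.0000, 0.0000, 0.0000, 0.0000, 0.0000, 0.0000, 0.0127, 0.0127, 0.0127, 0.9619]  mean=-1.3879  Neff=1.0801  idx=[6, 9, 9, 9, 9, 9, 9, 9, 9, 9]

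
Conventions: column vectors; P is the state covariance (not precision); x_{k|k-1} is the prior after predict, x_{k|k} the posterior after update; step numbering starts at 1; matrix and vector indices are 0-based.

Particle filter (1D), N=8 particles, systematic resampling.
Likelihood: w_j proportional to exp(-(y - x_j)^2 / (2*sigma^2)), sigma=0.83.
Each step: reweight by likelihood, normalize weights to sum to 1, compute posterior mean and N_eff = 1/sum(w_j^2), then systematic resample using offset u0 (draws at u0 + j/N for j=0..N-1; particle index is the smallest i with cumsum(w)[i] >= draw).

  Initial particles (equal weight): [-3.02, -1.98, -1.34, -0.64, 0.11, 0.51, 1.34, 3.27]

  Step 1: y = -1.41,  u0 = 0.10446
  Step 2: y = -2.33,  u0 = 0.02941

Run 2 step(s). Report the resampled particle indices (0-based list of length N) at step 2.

step 1: w=[0.0535, 0.2773, 0.3498, 0.2283, 0.0656, 0.0242, 0.0015, 0.0000]  mean=-1.3038  Neff=3.8602  idx=[1, 1, 2, 2, 2, 3, 3, 5]
step 2: w=[0.2572, 0.2572, 0.1380, 0.1380, 0.1380, 0.0354, 0.0354, 0.0008]  mean=-1.6182  Neff=5.2096  idx=[0, 0, 1, 1, 2, 3, 3, 4]

resampled_idx = [0, 0, 1, 1, 2, 3, 3, 4]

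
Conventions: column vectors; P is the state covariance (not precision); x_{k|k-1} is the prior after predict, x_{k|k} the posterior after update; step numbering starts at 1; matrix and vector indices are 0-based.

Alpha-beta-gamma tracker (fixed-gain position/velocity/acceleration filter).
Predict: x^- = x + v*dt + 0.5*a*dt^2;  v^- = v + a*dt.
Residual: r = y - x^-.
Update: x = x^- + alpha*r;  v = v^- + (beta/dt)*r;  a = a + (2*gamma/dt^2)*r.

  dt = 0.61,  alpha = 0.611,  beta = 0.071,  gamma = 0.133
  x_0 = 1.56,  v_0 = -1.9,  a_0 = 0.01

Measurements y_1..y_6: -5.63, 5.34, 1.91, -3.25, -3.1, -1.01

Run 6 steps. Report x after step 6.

x_post = -0.7901

step 1: x_pred=0.4029  r=-6.0329  x^+=-3.2832  v^+=-2.5961  a^+=-4.3027
step 2: x_pred=-5.6673  r=11.0073  x^+=1.0581  v^+=-3.9395  a^+=3.5661
step 3: x_pred=-0.6815  r=2.5915  x^+=0.9019  v^+=-1.4626  a^+=5.4186
step 4: x_pred=1.0179  r=-4.2679  x^+=-1.5898  v^+=1.3460  a^+=2.3677
step 5: x_pred=-0.3282  r=-2.7718  x^+=-2.0218  v^+=2.4677  a^+=0.3863
step 6: x_pred=-0.4446  r=-0.5654  x^+=-0.7901  v^+=2.6375  a^+=-0.0179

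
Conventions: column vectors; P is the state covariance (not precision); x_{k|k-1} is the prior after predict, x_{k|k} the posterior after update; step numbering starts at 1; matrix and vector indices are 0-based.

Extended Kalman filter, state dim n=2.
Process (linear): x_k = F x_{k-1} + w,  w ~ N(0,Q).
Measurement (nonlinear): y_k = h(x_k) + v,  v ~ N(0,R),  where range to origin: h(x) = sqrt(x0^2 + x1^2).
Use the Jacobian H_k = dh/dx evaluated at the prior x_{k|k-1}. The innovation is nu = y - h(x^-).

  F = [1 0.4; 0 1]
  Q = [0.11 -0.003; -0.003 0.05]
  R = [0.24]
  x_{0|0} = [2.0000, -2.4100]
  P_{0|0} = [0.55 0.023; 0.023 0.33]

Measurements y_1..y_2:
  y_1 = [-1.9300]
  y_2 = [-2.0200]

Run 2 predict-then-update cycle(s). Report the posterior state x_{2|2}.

x_post = [1.5295, 0.5685]

step 1: x^-=[1.0360, -2.4100]  P^-=[0.7312 0.1520; 0.1520 0.3800]  H_jac=[0.3949 -0.9187]  S=[0.5645]  K=[0.2642; -0.5121]  nu=[-4.5532]  x^+=[-0.1669, -0.0782]  P^+=[0.6918 0.2284; 0.2284 0.2320]
step 2: x^-=[-0.1982, -0.0782]  P^-=[1.0216 0.3182; 0.3182 0.2820]  H_jac=[-0.9302 -0.3670]  S=[1.3792]  K=[-0.7737; -0.2896]  nu=[-2.2331]  x^+=[1.5295, 0.5685]  P^+=[0.1960 0.0091; 0.0091 0.1663]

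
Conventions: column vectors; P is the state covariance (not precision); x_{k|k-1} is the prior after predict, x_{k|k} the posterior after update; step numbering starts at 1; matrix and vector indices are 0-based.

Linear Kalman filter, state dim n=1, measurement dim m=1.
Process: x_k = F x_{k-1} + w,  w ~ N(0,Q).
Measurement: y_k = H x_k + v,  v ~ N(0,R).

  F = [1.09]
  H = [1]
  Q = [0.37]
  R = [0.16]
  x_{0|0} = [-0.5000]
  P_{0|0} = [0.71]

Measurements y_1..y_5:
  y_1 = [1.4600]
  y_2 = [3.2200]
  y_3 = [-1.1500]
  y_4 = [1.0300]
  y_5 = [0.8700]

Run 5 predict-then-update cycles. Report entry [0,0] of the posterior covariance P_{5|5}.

P_post[0,0] = 0.1221

step 1: x^-=[-0.5450]  P^-=[1.2136]  S=[1.3736]  K=[0.8835]  nu=[2.0050]  x^+=[1.2264]  P^+=[0.1414]
step 2: x^-=[1.3368]  P^-=[0.5380]  S=[0.6980]  K=[0.7708]  nu=[1.8832]  x^+=[2.7883]  P^+=[0.1233]
step 3: x^-=[3.0392]  P^-=[0.5165]  S=[0.6765]  K=[0.7635]  nu=[-4.1892]  x^+=[-0.1592]  P^+=[0.1222]
step 4: x^-=[-0.1736]  P^-=[0.5151]  S=[0.6751]  K=[0.7630]  nu=[1.2036]  x^+=[0.7448]  P^+=[0.1221]
step 5: x^-=[0.8118]  P^-=[0.5150]  S=[0.6750]  K=[0.7630]  nu=[0.0582]  x^+=[0.8562]  P^+=[0.1221]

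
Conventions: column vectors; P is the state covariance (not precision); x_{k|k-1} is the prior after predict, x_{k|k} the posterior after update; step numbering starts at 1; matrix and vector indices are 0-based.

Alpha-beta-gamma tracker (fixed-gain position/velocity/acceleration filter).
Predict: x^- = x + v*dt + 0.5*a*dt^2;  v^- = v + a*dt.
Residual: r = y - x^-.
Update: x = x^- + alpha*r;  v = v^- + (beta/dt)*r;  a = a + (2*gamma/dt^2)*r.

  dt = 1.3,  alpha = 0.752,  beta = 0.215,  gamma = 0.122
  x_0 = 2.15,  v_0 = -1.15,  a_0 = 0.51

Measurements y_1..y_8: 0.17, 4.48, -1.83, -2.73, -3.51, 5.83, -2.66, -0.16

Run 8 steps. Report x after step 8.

step 1: x_pred=1.0859  r=-0.9159  x^+=0.3972  v^+=-0.6385  a^+=0.3778
step 2: x_pred=-0.1137  r=4.5937  x^+=3.3408  v^+=0.6123  a^+=1.0410
step 3: x_pred=5.0164  r=-6.8464  x^+=-0.1321  v^+=0.8333  a^+=0.0525
step 4: x_pred=0.9956  r=-3.7256  x^+=-1.8061  v^+=0.2854  a^+=-0.4854
step 5: x_pred=-1.8452  r=-1.6648  x^+=-3.0971  v^+=-0.6209  a^+=-0.7258
step 6: x_pred=-4.5176  r=10.3476  x^+=3.2638  v^+=0.1469  a^+=0.7682
step 7: x_pred=4.1039  r=-6.7639  x^+=-0.9825  v^+=0.0270  a^+=-0.2084
step 8: x_pred=-1.1236  r=0.9636  x^+=-0.3990  v^+=-0.0845  a^+=-0.0692

x_post = -0.3990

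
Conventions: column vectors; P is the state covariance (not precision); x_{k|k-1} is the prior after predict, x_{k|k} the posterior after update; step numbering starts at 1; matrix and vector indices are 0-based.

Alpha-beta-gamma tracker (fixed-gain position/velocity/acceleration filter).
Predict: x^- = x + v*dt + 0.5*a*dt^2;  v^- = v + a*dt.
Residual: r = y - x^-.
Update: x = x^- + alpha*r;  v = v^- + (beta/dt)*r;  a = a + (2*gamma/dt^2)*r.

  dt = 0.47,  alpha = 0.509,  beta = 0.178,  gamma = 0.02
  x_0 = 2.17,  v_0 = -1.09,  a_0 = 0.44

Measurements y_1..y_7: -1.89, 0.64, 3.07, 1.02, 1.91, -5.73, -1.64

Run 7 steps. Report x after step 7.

step 1: x_pred=1.7063  r=-3.5963  x^+=-0.1242  v^+=-2.2452  a^+=-0.2112
step 2: x_pred=-1.2028  r=1.8428  x^+=-0.2648  v^+=-1.6466  a^+=0.1225
step 3: x_pred=-1.0252  r=4.0952  x^+=1.0593  v^+=-0.0381  a^+=0.8640
step 4: x_pred=1.1368  r=-0.1168  x^+=1.0774  v^+=0.3238  a^+=0.8429
step 5: x_pred=1.3226  r=0.5874  x^+=1.6216  v^+=0.9424  a^+=0.9492
step 6: x_pred=2.1694  r=-7.8994  x^+=-1.8514  v^+=-1.6032  a^+=-0.4812
step 7: x_pred=-2.6580  r=1.0180  x^+=-2.1399  v^+=-1.4437  a^+=-0.2968

x_post = -2.1399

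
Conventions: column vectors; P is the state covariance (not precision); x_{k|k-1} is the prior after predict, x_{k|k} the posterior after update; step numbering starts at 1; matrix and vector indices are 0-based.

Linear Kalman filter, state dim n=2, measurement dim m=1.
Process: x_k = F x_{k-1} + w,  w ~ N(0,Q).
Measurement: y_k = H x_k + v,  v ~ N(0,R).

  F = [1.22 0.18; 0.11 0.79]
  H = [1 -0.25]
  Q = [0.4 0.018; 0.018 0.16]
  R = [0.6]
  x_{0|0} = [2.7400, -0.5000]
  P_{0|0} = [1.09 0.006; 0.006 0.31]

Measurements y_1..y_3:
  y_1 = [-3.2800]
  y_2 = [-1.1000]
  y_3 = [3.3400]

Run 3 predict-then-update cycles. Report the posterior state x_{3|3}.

step 1: x^-=[3.2528, -0.0936]  P^-=[2.0350 0.2143; 0.2143 0.3677]  S=[2.5509]  K=[0.7768; 0.0480]  nu=[-6.5562]  x^+=[-1.8399, -0.4080]  P^+=[0.4959 0.1192; 0.1192 0.3618]
step 2: x^-=[-2.3181, -0.5247]  P^-=[1.2022 0.2533; 0.2533 0.4125]  S=[1.7013]  K=[0.6694; 0.0883]  nu=[1.0869]  x^+=[-1.5905, -0.4288]  P^+=[0.4398 0.1528; 0.1528 0.3993]
step 3: x^-=[-2.0176, -0.5137]  P^-=[1.1347 0.2841; 0.2841 0.4411]  S=[1.6202]  K=[0.6565; 0.1073]  nu=[5.2292]  x^+=[1.4153, 0.0472]  P^+=[0.4364 0.1700; 0.1700 0.4224]

x_post = [1.4153, 0.0472]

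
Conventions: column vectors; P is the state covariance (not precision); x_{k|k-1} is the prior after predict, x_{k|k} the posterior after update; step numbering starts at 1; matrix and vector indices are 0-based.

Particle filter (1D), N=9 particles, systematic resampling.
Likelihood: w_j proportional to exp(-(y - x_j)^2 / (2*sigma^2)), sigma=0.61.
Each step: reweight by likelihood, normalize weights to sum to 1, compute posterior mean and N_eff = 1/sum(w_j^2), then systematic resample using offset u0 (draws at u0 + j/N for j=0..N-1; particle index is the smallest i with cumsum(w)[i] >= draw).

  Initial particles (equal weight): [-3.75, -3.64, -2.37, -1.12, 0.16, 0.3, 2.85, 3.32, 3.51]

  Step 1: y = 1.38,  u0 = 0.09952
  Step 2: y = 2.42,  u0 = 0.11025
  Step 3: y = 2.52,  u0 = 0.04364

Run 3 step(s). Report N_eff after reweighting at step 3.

step 1: w=[0.0000, 0.0000, 0.0000, 0.0006, 0.3320, 0.5118, 0.1345, 0.0156, 0.0055]  mean=0.6606  Neff=2.5606  idx=[4, 4, 4, 5, 5, 5, 5, 6, 7]
step 2: w=[0.0009, 0.0009, 0.0009, 0.0021, 0.0021, 0.0021, 0.0021, 0.6906, 0.2982]  mean=2.9611  Neff=1.7672  idx=[7, 7, 7, 7, 7, 7, 8, 8, 8]
step 3: w=[0.1339, 0.1339, 0.1339, 0.1339, 0.1339, 0.1339, 0.0656, 0.0656, 0.0656]  mean=2.9425  Neff=8.3029  idx=[0, 1, 1, 2, 3, 4, 5, 6, 7]

N_eff = 8.3029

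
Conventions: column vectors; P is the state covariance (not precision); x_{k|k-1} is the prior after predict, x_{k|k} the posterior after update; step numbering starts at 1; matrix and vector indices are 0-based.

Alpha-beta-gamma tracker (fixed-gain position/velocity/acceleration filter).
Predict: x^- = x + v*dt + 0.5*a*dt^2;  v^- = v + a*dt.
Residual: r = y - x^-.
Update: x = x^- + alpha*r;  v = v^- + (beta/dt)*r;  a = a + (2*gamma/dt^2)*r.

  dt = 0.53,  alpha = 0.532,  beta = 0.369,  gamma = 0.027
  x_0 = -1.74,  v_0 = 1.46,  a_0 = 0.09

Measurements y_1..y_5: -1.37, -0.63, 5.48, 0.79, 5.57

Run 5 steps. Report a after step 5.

a_post = 0.3591

step 1: x_pred=-0.9536  r=-0.4164  x^+=-1.1751  v^+=1.2178  a^+=0.0099
step 2: x_pred=-0.5283  r=-0.1017  x^+=-0.5824  v^+=1.1522  a^+=-0.0096
step 3: x_pred=0.0269  r=5.4531  x^+=2.9280  v^+=4.9437  a^+=1.0387
step 4: x_pred=5.6940  r=-4.9040  x^+=3.0851  v^+=2.0799  a^+=0.0959
step 5: x_pred=4.2009  r=1.3691  x^+=4.9293  v^+=3.0840  a^+=0.3591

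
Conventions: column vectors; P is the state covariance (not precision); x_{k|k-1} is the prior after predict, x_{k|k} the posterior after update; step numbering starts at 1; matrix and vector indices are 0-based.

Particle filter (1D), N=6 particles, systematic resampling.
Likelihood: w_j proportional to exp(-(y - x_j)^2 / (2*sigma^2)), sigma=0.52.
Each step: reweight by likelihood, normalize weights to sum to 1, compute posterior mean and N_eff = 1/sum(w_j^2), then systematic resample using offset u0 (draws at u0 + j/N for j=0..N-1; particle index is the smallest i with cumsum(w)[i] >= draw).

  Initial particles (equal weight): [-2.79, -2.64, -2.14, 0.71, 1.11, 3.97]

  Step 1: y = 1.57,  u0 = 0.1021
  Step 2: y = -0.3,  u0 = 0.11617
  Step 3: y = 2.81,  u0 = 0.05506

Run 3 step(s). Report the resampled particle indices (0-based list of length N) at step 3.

step 1: w=[0.0000, 0.0000, 0.0000, 0.2736, 0.7264, 0.0000]  mean=1.0006  Neff=1.6598  idx=[3, 3, 4, 4, 4, 4]
step 2: w=[0.3748, 0.3748, 0.0626, 0.0626, 0.0626, 0.0626]  mean=0.8101  Neff=3.3708  idx=[0, 0, 1, 1, 2, 5]
step 3: w=[0.0269, 0.0269, 0.0269, 0.0269, 0.4463, 0.4463]  mean=1.0670  Neff=2.4922  idx=[2, 4, 4, 5, 5, 5]

resampled_idx = [2, 4, 4, 5, 5, 5]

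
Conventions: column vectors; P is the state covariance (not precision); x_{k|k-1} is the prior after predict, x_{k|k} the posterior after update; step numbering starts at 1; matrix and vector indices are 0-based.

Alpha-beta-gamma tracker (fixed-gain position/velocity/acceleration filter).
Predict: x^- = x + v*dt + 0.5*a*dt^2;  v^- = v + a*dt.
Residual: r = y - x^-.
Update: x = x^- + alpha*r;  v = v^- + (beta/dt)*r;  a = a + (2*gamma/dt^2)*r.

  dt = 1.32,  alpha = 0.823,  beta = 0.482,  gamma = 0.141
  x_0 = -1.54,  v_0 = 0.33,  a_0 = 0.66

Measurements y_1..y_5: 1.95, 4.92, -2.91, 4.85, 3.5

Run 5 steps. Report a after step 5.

step 1: x_pred=-0.5294  r=2.4794  x^+=1.5111  v^+=2.1066  a^+=1.0613
step 2: x_pred=5.2164  r=-0.2964  x^+=4.9725  v^+=3.3992  a^+=1.0133
step 3: x_pred=10.3422  r=-13.2522  x^+=-0.5644  v^+=-0.1023  a^+=-1.1315
step 4: x_pred=-1.6851  r=6.5351  x^+=3.6933  v^+=0.7904  a^+=-0.0738
step 5: x_pred=4.6724  r=-1.1724  x^+=3.7075  v^+=0.2649  a^+=-0.2636

a_post = -0.2636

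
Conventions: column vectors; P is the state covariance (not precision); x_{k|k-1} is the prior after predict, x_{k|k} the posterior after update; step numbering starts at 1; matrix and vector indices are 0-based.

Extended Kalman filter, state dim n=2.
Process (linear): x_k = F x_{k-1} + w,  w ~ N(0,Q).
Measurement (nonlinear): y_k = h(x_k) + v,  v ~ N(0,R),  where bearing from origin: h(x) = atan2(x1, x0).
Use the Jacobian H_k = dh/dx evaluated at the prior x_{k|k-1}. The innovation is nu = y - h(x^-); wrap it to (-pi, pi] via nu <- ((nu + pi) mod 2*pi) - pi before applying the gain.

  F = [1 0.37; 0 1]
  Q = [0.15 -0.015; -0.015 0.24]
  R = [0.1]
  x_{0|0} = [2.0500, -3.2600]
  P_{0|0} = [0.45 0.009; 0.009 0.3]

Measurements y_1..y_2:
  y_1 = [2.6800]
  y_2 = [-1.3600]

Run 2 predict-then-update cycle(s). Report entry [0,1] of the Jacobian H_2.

step 1: x^-=[0.8438, -3.2600]  P^-=[0.6477 0.1050; 0.1050 0.5400]  H_jac=[0.2875 0.0744]  S=[0.1610]  K=[1.2050; 0.4370]  nu=[-2.2857]  x^+=[-1.9105, -4.2589]  P^+=[0.4139 0.0202; 0.0202 0.5092]
step 2: x^-=[-3.4863, -4.2589]  P^-=[0.6486 0.1936; 0.1936 0.7492]  H_jac=[0.1406 -0.1151]  S=[0.1165]  K=[0.5916; -0.5066]  nu=[0.8968]  x^+=[-2.9558, -4.7132]  P^+=[0.6078 0.2285; 0.2285 0.7194]

H_jac[0,1] = -0.1151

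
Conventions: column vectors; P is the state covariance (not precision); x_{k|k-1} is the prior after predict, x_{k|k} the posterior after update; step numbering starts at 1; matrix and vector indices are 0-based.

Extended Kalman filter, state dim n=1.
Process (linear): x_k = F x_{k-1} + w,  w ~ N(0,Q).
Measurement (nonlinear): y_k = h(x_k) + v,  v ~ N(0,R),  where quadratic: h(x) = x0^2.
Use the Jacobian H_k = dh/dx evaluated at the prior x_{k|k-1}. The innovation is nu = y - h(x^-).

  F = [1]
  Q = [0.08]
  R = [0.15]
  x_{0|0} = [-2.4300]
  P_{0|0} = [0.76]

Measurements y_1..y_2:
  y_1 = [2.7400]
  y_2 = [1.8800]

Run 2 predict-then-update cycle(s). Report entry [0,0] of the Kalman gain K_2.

K[0,0] = -0.2466

step 1: x^-=[-2.4300]  P^-=[0.8400]  H_jac=[-4.8600]  S=[19.9905]  K=[-0.2042]  nu=[-3.1649]  x^+=[-1.7837]  P^+=[0.0063]
step 2: x^-=[-1.7837]  P^-=[0.0863]  H_jac=[-3.5673]  S=[1.2483]  K=[-0.2466]  nu=[-1.3015]  x^+=[-1.4627]  P^+=[0.0104]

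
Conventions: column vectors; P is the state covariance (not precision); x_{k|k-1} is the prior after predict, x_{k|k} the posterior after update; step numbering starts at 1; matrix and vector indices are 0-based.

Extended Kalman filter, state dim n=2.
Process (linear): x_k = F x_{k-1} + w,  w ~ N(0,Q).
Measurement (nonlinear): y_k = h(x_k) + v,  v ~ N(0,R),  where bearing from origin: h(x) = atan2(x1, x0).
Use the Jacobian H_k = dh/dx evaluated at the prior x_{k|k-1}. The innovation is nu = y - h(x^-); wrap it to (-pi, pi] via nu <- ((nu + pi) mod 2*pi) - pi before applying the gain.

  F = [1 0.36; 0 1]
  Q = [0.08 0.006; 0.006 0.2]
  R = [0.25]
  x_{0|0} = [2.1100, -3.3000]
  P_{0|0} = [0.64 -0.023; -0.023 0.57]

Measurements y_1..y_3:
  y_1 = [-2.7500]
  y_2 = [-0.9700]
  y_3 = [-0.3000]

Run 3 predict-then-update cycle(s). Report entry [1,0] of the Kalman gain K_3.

step 1: x^-=[0.9220, -3.3000]  P^-=[0.7773 0.1882; 0.1882 0.7700]  H_jac=[0.2811 0.0785]  S=[0.3245]  K=[0.7189; 0.3494]  nu=[-1.4517]  x^+=[-0.1216, -3.8072]  P^+=[0.6096 0.1067; 0.1067 0.7304]
step 2: x^-=[-1.4922, -3.8072]  P^-=[0.8611 0.3756; 0.3756 0.9304]  H_jac=[0.2277 -0.0892]  S=[0.2868]  K=[0.5667; 0.0087]  nu=[0.9743]  x^+=[-0.9400, -3.7987]  P^+=[0.7690 0.3742; 0.3742 0.9304]
step 3: x^-=[-2.3076, -3.7987]  P^-=[1.2390 0.7151; 0.7151 1.1304]  H_jac=[0.1923 -0.1168]  S=[0.2791]  K=[0.5543; 0.0196]  nu=[1.8167]  x^+=[-1.3006, -3.7631]  P^+=[1.1532 0.7121; 0.7121 1.1303]

K[1,0] = 0.0196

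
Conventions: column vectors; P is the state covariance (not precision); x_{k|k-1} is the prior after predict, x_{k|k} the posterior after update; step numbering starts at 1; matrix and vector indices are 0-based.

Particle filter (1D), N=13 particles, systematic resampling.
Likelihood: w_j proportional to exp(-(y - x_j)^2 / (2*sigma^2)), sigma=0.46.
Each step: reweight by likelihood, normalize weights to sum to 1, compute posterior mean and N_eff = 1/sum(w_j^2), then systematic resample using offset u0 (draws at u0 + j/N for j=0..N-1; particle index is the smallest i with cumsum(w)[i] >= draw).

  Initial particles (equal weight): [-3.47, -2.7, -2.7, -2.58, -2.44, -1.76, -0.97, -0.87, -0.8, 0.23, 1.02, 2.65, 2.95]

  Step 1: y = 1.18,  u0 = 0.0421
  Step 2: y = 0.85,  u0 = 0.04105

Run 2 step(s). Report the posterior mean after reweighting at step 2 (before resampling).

post_mean = 0.9926

step 1: w=[0.0000, 0.0000, 0.0000, 0.0000, 0.0000, 0.0000, 0.0000, 0.0000, 0.0001, 0.1111, 0.8825, 0.0057, 0.0006]  mean=0.9423  Neff=1.2640  idx=[9, 10, 10, 10, 10, 10, 10, 10, 10, 10, 10, 10, 10]
step 2: w=[0.0347, 0.0804, 0.0804, 0.0804, 0.0804, 0.0804, 0.0804, 0.0804, 0.0804, 0.0804, 0.0804, 0.0804, 0.0804]  mean=0.9926  Neff=12.6820  idx=[1, 2, 2, 3, 4, 5, 6, 7, 8, 9, 10, 11, 12]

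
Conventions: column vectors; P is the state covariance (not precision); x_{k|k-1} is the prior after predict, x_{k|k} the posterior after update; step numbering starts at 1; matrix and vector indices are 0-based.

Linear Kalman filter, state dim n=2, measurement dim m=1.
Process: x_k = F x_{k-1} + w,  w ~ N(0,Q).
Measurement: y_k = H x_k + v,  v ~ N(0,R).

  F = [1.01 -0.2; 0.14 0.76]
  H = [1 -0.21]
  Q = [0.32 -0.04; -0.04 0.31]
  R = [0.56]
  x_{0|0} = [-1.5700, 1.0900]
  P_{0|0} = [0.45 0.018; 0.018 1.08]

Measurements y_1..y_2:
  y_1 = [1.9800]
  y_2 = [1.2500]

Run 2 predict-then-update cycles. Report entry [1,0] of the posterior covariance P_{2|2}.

step 1: x^-=[-1.8037, 0.6086]  P^-=[0.8150 -0.1272; -0.1272 0.9465]  S=[1.4701]  K=[0.5725; -0.2217]  nu=[3.9115]  x^+=[0.4357, -0.2587]  P^+=[0.3331 0.0594; 0.0594 0.8742]
step 2: x^-=[0.4918, -0.1356]  P^-=[0.6707 -0.0818; -0.0818 0.8341]  S=[1.3019]  K=[0.5284; -0.1974]  nu=[0.7297]  x^+=[0.8774, -0.2797]  P^+=[0.3072 0.0540; 0.0540 0.7834]

P_post[1,0] = 0.0540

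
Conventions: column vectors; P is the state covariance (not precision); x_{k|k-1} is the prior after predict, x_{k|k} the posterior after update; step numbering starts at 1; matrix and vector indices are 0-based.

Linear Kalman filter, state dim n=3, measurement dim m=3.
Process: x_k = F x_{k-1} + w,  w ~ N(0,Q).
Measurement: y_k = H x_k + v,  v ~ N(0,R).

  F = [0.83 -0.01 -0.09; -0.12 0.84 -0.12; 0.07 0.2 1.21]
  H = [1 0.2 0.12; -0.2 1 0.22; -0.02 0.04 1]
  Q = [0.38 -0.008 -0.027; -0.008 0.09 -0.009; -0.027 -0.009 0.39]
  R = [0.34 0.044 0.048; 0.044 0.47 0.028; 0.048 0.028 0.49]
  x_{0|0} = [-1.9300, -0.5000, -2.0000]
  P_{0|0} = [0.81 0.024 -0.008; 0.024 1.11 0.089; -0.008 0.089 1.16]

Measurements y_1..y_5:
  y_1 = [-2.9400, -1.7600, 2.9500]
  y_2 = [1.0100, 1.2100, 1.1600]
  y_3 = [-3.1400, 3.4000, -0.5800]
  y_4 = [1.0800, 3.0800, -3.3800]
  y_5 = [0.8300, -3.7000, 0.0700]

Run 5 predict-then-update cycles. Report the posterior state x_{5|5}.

step 1: x^-=[-1.4169, 0.0516, -2.6551]  P^-=[0.9485 -0.0746 -0.1152; -0.0746 0.8786 0.0926; -0.1152 0.0926 2.1791]  S=[1.3019 0.0085 0.1989; 0.0085 1.5727 0.6654; 0.1989 0.6654 2.6830]  K=[0.7173 -0.1608 -0.0644; 0.0997 0.6293 -0.1153; 0.0034 0.0378 0.8048]  nu=[-1.2148, -1.5109, 5.5747]  x^+=[-2.4044, -1.6630, 1.7700]  P^+=[0.2333 0.0002 0.0030; 0.0002 0.3072 -0.0464; 0.0030 -0.0464 0.3975]
step 2: x^-=[-2.1384, -1.3208, 1.6408]  P^-=[0.5434 -0.0262 -0.0529; -0.0262 0.3252 -0.0635; -0.0529 -0.0635 0.9635]  S=[0.8841 -0.0202 0.0886; -0.0202 0.8508 0.2026; 0.0886 0.2026 1.4513]  K=[0.6045 -0.1433 -0.0616; 0.0536 0.3954 -0.0929; -0.0088 0.0297 0.6592]  nu=[3.2156, 1.7421, -0.4708]  x^+=[-0.4152, -0.4158, 1.3538]  P^+=[0.1970 -0.0028 -0.0011; -0.0028 0.1938 -0.0397; -0.0011 -0.0397 0.3250]
step 3: x^-=[-0.4623, -0.4619, 1.5259]  P^-=[0.5185 -0.0247 -0.0517; -0.0247 0.2428 -0.0646; -0.0517 -0.0646 0.8551]  S=[0.8551 -0.0330 0.0765; -0.0330 0.7609 0.1740; 0.0765 0.1740 1.3426]  K=[0.5933 -0.1437 -0.0621; 0.0392 0.3281 -0.0853; -0.0110 0.0308 0.6323]  nu=[-2.7685, 3.4337, -2.0966]  x^+=[-2.4680, 0.7350, 0.3363]  P^+=[0.1935 -0.0041 -0.0020; -0.0041 0.1609 -0.0372; -0.0020 -0.0372 0.3116]
step 4: x^-=[-2.0861, 0.8732, 0.3812]  P^-=[0.5161 -0.0251 -0.0515; -0.0251 0.2191 -0.0656; -0.0515 -0.0656 0.8352]  S=[0.8513 -0.0384 0.0739; -0.0384 0.7359 0.1676; 0.0739 0.1676 1.3226]  K=[0.5920 -0.1448 -0.0623; 0.0337 0.3056 -0.0832; -0.0112 0.0311 0.6270]  nu=[2.9457, 1.7057, -3.8378]  x^+=[-0.3505, 1.8131, -2.0050]  P^+=[0.1931 -0.0047 -0.0021; -0.0047 0.1499 -0.0367; -0.0021 -0.0367 0.3090]
step 5: x^-=[-0.1286, 1.8057, -2.0879]  P^-=[0.5159 -0.0255 -0.0515; -0.0255 0.2113 -0.0666; -0.0515 -0.0666 0.8311]  S=[0.8505 -0.0405 0.0732; -0.0405 0.7276 0.1654; 0.0732 0.1654 1.3184]  K=[0.5917 -0.1454 -0.0623; 0.0316 0.2979 -0.0828; -0.0113 0.0310 0.6259]  nu=[0.8480, -5.0721, 2.0831]  x^+=[0.9807, 0.1491, -0.9511]  P^+=[0.1930 -0.0050 -0.0021; -0.0050 0.1462 -0.0367; -0.0021 -0.0367 0.3084]

x_post = [0.9807, 0.1491, -0.9511]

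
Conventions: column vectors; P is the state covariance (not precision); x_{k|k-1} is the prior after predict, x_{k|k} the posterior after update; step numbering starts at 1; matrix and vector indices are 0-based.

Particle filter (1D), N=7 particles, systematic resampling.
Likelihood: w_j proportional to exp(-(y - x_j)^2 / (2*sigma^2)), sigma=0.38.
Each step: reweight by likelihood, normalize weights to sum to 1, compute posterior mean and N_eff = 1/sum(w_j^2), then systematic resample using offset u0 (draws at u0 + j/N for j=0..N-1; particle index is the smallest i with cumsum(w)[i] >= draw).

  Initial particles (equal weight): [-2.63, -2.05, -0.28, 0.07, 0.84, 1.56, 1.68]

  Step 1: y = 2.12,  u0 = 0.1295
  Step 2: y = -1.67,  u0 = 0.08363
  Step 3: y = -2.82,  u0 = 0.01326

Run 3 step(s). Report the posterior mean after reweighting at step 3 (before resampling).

step 1: w=[0.0000, 0.0000, 0.0000, 0.0000, 0.0040, 0.3960, 0.6000]  mean=1.6291  Neff=1.9350  idx=[5, 5, 6, 6, 6, 6, 6]
step 2: w=[0.4301, 0.4301, 0.0279, 0.0279, 0.0279, 0.0279, 0.0279]  mean=1.5768  Neff=2.6741  idx=[0, 0, 0, 1, 1, 1, 4]
step 3: w=[0.1660, 0.1660, 0.1660, 0.1660, 0.1660, 0.1660, 0.0041]  mean=1.5605  Neff=6.0494  idx=[0, 0, 1, 2, 3, 4, 5]

post_mean = 1.5605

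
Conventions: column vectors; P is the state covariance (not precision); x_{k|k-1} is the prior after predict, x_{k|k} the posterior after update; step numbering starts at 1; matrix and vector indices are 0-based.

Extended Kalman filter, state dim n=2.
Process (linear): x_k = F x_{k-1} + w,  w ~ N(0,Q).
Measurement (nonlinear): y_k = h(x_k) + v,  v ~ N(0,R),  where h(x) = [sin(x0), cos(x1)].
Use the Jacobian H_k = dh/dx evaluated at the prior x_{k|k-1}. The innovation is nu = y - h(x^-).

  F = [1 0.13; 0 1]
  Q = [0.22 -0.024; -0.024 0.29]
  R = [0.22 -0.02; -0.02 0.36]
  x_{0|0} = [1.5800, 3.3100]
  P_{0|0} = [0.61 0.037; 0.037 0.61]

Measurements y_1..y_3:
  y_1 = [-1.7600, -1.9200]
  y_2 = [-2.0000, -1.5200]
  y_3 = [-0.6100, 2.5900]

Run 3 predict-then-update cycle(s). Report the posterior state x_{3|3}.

step 1: x^-=[2.0103, 3.3100]  P^-=[0.8499 0.0923; 0.0923 0.9000]  H_jac=[-0.4255 0.0000; 0.0000 0.1676]  S=[0.3739 -0.0266; -0.0266 0.3853]  K=[-0.9692 -0.0267; -0.0776 0.3862]  nu=[-2.6650, -0.9341]  x^+=[4.6181, 3.1560]  P^+=[0.4999 0.0583; 0.0583 0.8387]
step 2: x^-=[5.0283, 3.1560]  P^-=[0.7492 0.1433; 0.1433 1.1287]  H_jac=[0.3107 0.0000; 0.0000 0.0144]  S=[0.2923 -0.0194; -0.0194 0.3602]  K=[0.7995 0.0487; 0.1559 0.0536]  nu=[-1.0495, -0.5201]  x^+=[4.1639, 2.9646]  P^+=[0.5630 0.1069; 0.1069 1.1209]
step 3: x^-=[4.5493, 2.9646]  P^-=[0.8297 0.2286; 0.2286 1.4109]  H_jac=[-0.1624 0.0000; 0.0000 -0.1761]  S=[0.2419 -0.0135; -0.0135 0.4037]  K=[-0.5636 -0.1185; -0.1881 -0.6216]  nu=[0.3767, 3.5744]  x^+=[3.9134, 0.6719]  P^+=[0.7490 0.1783; 0.1783 1.2495]

x_post = [3.9134, 0.6719]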